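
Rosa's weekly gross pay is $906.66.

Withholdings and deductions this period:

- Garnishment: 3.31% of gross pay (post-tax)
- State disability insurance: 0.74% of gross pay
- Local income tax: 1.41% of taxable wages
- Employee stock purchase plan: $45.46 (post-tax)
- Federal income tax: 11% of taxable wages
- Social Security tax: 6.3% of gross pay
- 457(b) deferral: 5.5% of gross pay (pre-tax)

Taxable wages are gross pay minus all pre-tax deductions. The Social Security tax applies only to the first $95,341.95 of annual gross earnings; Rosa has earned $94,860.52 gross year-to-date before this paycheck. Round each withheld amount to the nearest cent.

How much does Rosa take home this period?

457(b) deferral: $906.66 × 0.055 = $49.87
Taxable wages = $906.66 − $49.87 = $856.79
Local income tax: $856.79 × 0.0141 = $12.08
Federal income tax: $856.79 × 0.11 = $94.25
Social Security tax: only $95,341.95 − $94,860.52 = $481.43 of this check is subject → $481.43 × 0.063 = $30.33
State disability insurance: $906.66 × 0.0074 = $6.71
Employee stock purchase plan: $45.46
Garnishment: $906.66 × 0.0331 = $30.01
Total deductions = $49.87 + $12.08 + $94.25 + $30.33 + $6.71 + $45.46 + $30.01 = $268.71
Net pay = $906.66 − $268.71 = $637.95

$637.95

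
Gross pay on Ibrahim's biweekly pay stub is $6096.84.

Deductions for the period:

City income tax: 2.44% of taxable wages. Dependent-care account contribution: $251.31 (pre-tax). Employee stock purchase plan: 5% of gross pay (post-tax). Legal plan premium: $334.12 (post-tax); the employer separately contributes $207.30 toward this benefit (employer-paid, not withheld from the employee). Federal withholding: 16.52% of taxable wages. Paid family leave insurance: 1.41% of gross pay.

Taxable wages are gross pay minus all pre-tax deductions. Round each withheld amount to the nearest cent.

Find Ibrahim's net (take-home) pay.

$4012.29

Dependent-care account contribution: $251.31
Taxable wages = $6096.84 − $251.31 = $5845.53
City income tax: $5845.53 × 0.0244 = $142.63
Federal withholding: $5845.53 × 0.1652 = $965.68
Paid family leave insurance: $6096.84 × 0.0141 = $85.97
Employee stock purchase plan: $6096.84 × 0.05 = $304.84
Legal plan premium: $334.12
(Employer's $207.30 toward legal plan premium is not withheld from the employee.)
Total deductions = $251.31 + $142.63 + $965.68 + $85.97 + $304.84 + $334.12 = $2084.55
Net pay = $6096.84 − $2084.55 = $4012.29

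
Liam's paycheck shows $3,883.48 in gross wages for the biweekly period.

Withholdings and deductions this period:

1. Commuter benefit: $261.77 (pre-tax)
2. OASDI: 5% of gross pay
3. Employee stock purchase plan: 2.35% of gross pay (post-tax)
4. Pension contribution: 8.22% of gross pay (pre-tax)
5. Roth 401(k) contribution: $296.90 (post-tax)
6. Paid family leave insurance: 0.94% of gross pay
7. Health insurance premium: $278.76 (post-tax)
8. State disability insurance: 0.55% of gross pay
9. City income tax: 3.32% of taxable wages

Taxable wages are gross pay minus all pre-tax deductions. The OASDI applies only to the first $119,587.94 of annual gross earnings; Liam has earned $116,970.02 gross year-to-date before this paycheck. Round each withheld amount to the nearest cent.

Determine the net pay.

$2,337.17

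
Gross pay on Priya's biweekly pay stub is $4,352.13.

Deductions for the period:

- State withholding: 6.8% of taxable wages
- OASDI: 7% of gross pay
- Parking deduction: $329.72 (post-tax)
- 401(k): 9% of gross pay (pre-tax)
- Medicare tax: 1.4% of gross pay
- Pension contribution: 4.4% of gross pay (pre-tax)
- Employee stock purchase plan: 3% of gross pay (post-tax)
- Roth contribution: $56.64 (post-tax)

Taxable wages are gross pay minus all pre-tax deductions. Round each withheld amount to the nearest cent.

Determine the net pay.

$2,630.16

Pension contribution: $4,352.13 × 0.044 = $191.49
401(k): $4,352.13 × 0.09 = $391.69
Pre-tax total = $191.49 + $391.69 = $583.18
Taxable wages = $4,352.13 − $583.18 = $3,768.95
State withholding: $3,768.95 × 0.068 = $256.29
Medicare tax: $4,352.13 × 0.014 = $60.93
OASDI: $4,352.13 × 0.07 = $304.65
Parking deduction: $329.72
Employee stock purchase plan: $4,352.13 × 0.03 = $130.56
Roth contribution: $56.64
Total deductions = $191.49 + $391.69 + $256.29 + $60.93 + $304.65 + $329.72 + $130.56 + $56.64 = $1,721.97
Net pay = $4,352.13 − $1,721.97 = $2,630.16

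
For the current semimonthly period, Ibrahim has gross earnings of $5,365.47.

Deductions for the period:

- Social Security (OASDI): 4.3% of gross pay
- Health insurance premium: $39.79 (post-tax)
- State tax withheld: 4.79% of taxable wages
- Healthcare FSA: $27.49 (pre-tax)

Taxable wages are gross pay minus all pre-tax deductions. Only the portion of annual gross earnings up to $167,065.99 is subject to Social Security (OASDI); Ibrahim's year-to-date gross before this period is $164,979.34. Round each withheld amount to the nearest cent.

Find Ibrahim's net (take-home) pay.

$4,952.77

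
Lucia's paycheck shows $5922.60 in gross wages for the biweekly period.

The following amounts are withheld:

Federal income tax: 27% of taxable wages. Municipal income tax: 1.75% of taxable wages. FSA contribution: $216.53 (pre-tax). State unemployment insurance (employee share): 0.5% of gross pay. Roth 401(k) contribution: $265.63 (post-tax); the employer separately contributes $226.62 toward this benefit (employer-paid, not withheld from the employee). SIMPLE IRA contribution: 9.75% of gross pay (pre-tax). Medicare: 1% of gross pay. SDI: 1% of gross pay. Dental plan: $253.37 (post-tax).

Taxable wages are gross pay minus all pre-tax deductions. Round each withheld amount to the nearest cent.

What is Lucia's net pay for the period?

$2987.07

SIMPLE IRA contribution: $5922.60 × 0.0975 = $577.45
FSA contribution: $216.53
Pre-tax total = $577.45 + $216.53 = $793.98
Taxable wages = $5922.60 − $793.98 = $5128.62
Federal income tax: $5128.62 × 0.27 = $1384.73
Municipal income tax: $5128.62 × 0.0175 = $89.75
Medicare: $5922.60 × 0.01 = $59.23
SDI: $5922.60 × 0.01 = $59.23
State unemployment insurance (employee share): $5922.60 × 0.005 = $29.61
Dental plan: $253.37
Roth 401(k) contribution: $265.63
(Employer's $226.62 toward Roth 401(k) contribution is not withheld from the employee.)
Total deductions = $577.45 + $216.53 + $1384.73 + $89.75 + $59.23 + $59.23 + $29.61 + $253.37 + $265.63 = $2935.53
Net pay = $5922.60 − $2935.53 = $2987.07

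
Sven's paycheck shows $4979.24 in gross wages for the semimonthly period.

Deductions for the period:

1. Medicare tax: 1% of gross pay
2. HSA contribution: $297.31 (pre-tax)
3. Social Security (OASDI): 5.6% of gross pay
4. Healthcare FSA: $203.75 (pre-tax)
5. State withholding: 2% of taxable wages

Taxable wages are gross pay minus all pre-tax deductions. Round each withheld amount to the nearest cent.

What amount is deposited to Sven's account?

HSA contribution: $297.31
Healthcare FSA: $203.75
Pre-tax total = $297.31 + $203.75 = $501.06
Taxable wages = $4979.24 − $501.06 = $4478.18
State withholding: $4478.18 × 0.02 = $89.56
Social Security (OASDI): $4979.24 × 0.056 = $278.84
Medicare tax: $4979.24 × 0.01 = $49.79
Total deductions = $297.31 + $203.75 + $89.56 + $278.84 + $49.79 = $919.25
Net pay = $4979.24 − $919.25 = $4059.99

$4059.99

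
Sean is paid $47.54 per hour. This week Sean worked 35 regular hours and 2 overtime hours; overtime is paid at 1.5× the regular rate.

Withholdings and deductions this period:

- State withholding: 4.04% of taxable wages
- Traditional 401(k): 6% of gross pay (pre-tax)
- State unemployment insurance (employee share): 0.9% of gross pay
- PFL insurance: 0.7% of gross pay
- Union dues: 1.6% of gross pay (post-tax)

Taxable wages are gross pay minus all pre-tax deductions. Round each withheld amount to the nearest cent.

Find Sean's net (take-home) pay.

$1,571.72

Regular pay: 35 × $47.54 = $1,663.90
Overtime pay: 2 × $47.54 × 1.5 = $142.62
Gross pay = $1,663.90 + $142.62 = $1,806.52
Traditional 401(k): $1,806.52 × 0.06 = $108.39
Taxable wages = $1,806.52 − $108.39 = $1,698.13
State withholding: $1,698.13 × 0.0404 = $68.60
PFL insurance: $1,806.52 × 0.007 = $12.65
State unemployment insurance (employee share): $1,806.52 × 0.009 = $16.26
Union dues: $1,806.52 × 0.016 = $28.90
Total deductions = $108.39 + $68.60 + $12.65 + $16.26 + $28.90 = $234.80
Net pay = $1,806.52 − $234.80 = $1,571.72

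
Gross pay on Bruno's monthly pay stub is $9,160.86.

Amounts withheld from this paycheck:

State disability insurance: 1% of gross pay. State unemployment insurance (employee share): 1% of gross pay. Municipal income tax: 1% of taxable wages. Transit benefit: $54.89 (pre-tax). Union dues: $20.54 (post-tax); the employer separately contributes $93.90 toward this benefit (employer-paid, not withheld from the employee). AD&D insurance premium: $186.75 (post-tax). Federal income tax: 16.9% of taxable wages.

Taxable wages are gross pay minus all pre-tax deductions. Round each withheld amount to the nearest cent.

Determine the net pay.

$7,085.49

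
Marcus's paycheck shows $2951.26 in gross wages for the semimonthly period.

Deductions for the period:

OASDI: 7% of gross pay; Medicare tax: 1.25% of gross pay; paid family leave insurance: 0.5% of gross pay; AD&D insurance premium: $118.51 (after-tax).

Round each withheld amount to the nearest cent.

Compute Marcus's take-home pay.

OASDI: $2951.26 × 0.07 = $206.59
Paid family leave insurance: $2951.26 × 0.005 = $14.76
Medicare tax: $2951.26 × 0.0125 = $36.89
AD&D insurance premium: $118.51
Total deductions = $206.59 + $14.76 + $36.89 + $118.51 = $376.75
Net pay = $2951.26 − $376.75 = $2574.51

$2574.51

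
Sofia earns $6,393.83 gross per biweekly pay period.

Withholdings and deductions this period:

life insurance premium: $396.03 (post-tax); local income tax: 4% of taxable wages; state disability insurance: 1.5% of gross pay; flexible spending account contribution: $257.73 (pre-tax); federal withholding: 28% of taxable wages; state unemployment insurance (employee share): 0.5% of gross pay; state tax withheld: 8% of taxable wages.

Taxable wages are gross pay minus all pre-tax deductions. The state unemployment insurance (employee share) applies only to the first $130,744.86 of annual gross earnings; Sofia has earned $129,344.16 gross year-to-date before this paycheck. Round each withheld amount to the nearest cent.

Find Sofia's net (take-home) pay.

$3,182.72

Flexible spending account contribution: $257.73
Taxable wages = $6,393.83 − $257.73 = $6,136.10
State tax withheld: $6,136.10 × 0.08 = $490.89
Federal withholding: $6,136.10 × 0.28 = $1,718.11
Local income tax: $6,136.10 × 0.04 = $245.44
State unemployment insurance (employee share): only $130,744.86 − $129,344.16 = $1,400.70 of this check is subject → $1,400.70 × 0.005 = $7.00
State disability insurance: $6,393.83 × 0.015 = $95.91
Life insurance premium: $396.03
Total deductions = $257.73 + $490.89 + $1,718.11 + $245.44 + $7.00 + $95.91 + $396.03 = $3,211.11
Net pay = $6,393.83 − $3,211.11 = $3,182.72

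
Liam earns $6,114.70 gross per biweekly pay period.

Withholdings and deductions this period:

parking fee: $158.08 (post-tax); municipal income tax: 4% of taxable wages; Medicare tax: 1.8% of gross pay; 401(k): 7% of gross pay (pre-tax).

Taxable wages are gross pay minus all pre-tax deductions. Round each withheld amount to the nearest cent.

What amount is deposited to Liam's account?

401(k): $6,114.70 × 0.07 = $428.03
Taxable wages = $6,114.70 − $428.03 = $5,686.67
Municipal income tax: $5,686.67 × 0.04 = $227.47
Medicare tax: $6,114.70 × 0.018 = $110.06
Parking fee: $158.08
Total deductions = $428.03 + $227.47 + $110.06 + $158.08 = $923.64
Net pay = $6,114.70 − $923.64 = $5,191.06

$5,191.06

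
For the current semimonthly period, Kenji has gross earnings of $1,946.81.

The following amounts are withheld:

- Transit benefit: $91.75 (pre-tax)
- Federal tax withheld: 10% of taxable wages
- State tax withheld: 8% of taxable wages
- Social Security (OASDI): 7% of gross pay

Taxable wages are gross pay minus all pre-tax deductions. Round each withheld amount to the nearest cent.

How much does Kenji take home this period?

Transit benefit: $91.75
Taxable wages = $1,946.81 − $91.75 = $1,855.06
State tax withheld: $1,855.06 × 0.08 = $148.40
Federal tax withheld: $1,855.06 × 0.1 = $185.51
Social Security (OASDI): $1,946.81 × 0.07 = $136.28
Total deductions = $91.75 + $148.40 + $185.51 + $136.28 = $561.94
Net pay = $1,946.81 − $561.94 = $1,384.87

$1,384.87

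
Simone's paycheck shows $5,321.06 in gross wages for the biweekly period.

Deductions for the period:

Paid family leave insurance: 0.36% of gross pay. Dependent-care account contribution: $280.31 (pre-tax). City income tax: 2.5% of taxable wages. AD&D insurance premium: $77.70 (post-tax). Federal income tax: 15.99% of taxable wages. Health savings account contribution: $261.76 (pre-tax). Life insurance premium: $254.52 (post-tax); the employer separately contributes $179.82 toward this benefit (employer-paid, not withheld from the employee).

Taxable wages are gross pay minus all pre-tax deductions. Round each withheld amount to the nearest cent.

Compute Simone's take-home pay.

$3,543.98

Dependent-care account contribution: $280.31
Health savings account contribution: $261.76
Pre-tax total = $280.31 + $261.76 = $542.07
Taxable wages = $5,321.06 − $542.07 = $4,778.99
Federal income tax: $4,778.99 × 0.1599 = $764.16
City income tax: $4,778.99 × 0.025 = $119.47
Paid family leave insurance: $5,321.06 × 0.0036 = $19.16
Life insurance premium: $254.52
AD&D insurance premium: $77.70
(Employer's $179.82 toward life insurance premium is not withheld from the employee.)
Total deductions = $280.31 + $261.76 + $764.16 + $119.47 + $19.16 + $254.52 + $77.70 = $1,777.08
Net pay = $5,321.06 − $1,777.08 = $3,543.98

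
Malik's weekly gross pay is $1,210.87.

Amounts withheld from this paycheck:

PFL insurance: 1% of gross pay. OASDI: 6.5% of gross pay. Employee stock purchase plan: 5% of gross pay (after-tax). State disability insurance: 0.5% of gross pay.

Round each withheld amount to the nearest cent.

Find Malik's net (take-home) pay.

State disability insurance: $1,210.87 × 0.005 = $6.05
PFL insurance: $1,210.87 × 0.01 = $12.11
OASDI: $1,210.87 × 0.065 = $78.71
Employee stock purchase plan: $1,210.87 × 0.05 = $60.54
Total deductions = $6.05 + $12.11 + $78.71 + $60.54 = $157.41
Net pay = $1,210.87 − $157.41 = $1,053.46

$1,053.46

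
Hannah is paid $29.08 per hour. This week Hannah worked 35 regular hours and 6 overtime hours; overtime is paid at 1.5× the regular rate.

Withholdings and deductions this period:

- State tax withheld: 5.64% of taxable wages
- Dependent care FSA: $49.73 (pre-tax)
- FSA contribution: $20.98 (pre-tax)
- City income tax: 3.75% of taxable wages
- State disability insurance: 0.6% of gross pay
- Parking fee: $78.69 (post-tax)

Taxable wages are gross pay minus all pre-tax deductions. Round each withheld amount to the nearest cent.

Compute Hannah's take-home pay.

Regular pay: 35 × $29.08 = $1,017.80
Overtime pay: 6 × $29.08 × 1.5 = $261.72
Gross pay = $1,017.80 + $261.72 = $1,279.52
FSA contribution: $20.98
Dependent care FSA: $49.73
Pre-tax total = $20.98 + $49.73 = $70.71
Taxable wages = $1,279.52 − $70.71 = $1,208.81
State tax withheld: $1,208.81 × 0.0564 = $68.18
City income tax: $1,208.81 × 0.0375 = $45.33
State disability insurance: $1,279.52 × 0.006 = $7.68
Parking fee: $78.69
Total deductions = $20.98 + $49.73 + $68.18 + $45.33 + $7.68 + $78.69 = $270.59
Net pay = $1,279.52 − $270.59 = $1,008.93

$1,008.93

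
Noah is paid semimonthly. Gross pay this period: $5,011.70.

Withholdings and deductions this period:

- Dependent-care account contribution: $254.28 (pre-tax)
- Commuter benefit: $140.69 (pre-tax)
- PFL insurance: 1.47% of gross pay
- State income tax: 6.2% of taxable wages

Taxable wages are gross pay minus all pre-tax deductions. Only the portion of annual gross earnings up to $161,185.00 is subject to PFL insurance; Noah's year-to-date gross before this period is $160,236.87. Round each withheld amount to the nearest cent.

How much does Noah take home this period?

$4,316.55

Dependent-care account contribution: $254.28
Commuter benefit: $140.69
Pre-tax total = $254.28 + $140.69 = $394.97
Taxable wages = $5,011.70 − $394.97 = $4,616.73
State income tax: $4,616.73 × 0.062 = $286.24
PFL insurance: only $161,185.00 − $160,236.87 = $948.13 of this check is subject → $948.13 × 0.0147 = $13.94
Total deductions = $254.28 + $140.69 + $286.24 + $13.94 = $695.15
Net pay = $5,011.70 − $695.15 = $4,316.55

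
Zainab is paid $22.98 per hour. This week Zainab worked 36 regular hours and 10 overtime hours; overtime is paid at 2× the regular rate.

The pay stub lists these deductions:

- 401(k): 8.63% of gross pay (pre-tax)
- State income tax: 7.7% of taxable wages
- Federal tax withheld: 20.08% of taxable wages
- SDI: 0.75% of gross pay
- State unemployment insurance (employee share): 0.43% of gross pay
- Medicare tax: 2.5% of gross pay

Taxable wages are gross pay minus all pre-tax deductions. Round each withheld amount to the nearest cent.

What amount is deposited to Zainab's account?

$801.83

Regular pay: 36 × $22.98 = $827.28
Overtime pay: 10 × $22.98 × 2 = $459.60
Gross pay = $827.28 + $459.60 = $1,286.88
401(k): $1,286.88 × 0.0863 = $111.06
Taxable wages = $1,286.88 − $111.06 = $1,175.82
Federal tax withheld: $1,175.82 × 0.2008 = $236.10
State income tax: $1,175.82 × 0.077 = $90.54
SDI: $1,286.88 × 0.0075 = $9.65
State unemployment insurance (employee share): $1,286.88 × 0.0043 = $5.53
Medicare tax: $1,286.88 × 0.025 = $32.17
Total deductions = $111.06 + $236.10 + $90.54 + $9.65 + $5.53 + $32.17 = $485.05
Net pay = $1,286.88 − $485.05 = $801.83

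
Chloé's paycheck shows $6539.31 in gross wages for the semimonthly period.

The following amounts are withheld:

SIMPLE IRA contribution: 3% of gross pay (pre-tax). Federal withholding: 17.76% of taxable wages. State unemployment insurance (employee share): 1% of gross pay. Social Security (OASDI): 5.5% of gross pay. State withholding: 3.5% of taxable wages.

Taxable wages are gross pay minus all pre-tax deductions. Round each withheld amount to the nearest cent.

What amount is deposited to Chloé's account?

$4569.53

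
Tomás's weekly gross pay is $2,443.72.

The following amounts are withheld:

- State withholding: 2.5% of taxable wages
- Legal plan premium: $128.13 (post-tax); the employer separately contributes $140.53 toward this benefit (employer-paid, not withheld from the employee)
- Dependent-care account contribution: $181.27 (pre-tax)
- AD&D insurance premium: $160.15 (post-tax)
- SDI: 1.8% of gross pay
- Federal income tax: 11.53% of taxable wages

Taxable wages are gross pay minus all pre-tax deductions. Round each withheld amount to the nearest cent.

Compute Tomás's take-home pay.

Dependent-care account contribution: $181.27
Taxable wages = $2,443.72 − $181.27 = $2,262.45
State withholding: $2,262.45 × 0.025 = $56.56
Federal income tax: $2,262.45 × 0.1153 = $260.86
SDI: $2,443.72 × 0.018 = $43.99
AD&D insurance premium: $160.15
Legal plan premium: $128.13
(Employer's $140.53 toward legal plan premium is not withheld from the employee.)
Total deductions = $181.27 + $56.56 + $260.86 + $43.99 + $160.15 + $128.13 = $830.96
Net pay = $2,443.72 − $830.96 = $1,612.76

$1,612.76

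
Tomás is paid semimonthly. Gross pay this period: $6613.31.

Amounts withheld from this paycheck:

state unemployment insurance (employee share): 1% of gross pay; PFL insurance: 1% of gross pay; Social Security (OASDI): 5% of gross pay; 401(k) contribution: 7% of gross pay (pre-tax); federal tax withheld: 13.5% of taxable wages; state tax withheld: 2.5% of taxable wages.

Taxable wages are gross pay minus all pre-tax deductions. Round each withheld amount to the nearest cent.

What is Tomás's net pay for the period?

$4703.39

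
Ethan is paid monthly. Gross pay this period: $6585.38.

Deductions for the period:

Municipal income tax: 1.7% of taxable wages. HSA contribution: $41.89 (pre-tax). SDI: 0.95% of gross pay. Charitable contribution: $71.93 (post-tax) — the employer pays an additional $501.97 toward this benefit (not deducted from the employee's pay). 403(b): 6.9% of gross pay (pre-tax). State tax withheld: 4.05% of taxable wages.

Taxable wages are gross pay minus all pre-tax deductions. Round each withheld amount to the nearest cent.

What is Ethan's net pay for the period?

403(b): $6585.38 × 0.069 = $454.39
HSA contribution: $41.89
Pre-tax total = $454.39 + $41.89 = $496.28
Taxable wages = $6585.38 − $496.28 = $6089.10
Municipal income tax: $6089.10 × 0.017 = $103.51
State tax withheld: $6089.10 × 0.0405 = $246.61
SDI: $6585.38 × 0.0095 = $62.56
Charitable contribution: $71.93
(Employer's $501.97 toward charitable contribution is not withheld from the employee.)
Total deductions = $454.39 + $41.89 + $103.51 + $246.61 + $62.56 + $71.93 = $980.89
Net pay = $6585.38 − $980.89 = $5604.49

$5604.49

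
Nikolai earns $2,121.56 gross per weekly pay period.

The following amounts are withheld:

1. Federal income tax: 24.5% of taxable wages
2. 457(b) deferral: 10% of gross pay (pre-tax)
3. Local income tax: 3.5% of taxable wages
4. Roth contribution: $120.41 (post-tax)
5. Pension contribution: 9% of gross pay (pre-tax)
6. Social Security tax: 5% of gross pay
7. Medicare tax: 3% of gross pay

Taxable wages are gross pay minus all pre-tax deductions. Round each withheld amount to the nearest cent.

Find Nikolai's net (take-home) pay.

$947.15

Pension contribution: $2,121.56 × 0.09 = $190.94
457(b) deferral: $2,121.56 × 0.1 = $212.16
Pre-tax total = $190.94 + $212.16 = $403.10
Taxable wages = $2,121.56 − $403.10 = $1,718.46
Federal income tax: $1,718.46 × 0.245 = $421.02
Local income tax: $1,718.46 × 0.035 = $60.15
Medicare tax: $2,121.56 × 0.03 = $63.65
Social Security tax: $2,121.56 × 0.05 = $106.08
Roth contribution: $120.41
Total deductions = $190.94 + $212.16 + $421.02 + $60.15 + $63.65 + $106.08 + $120.41 = $1,174.41
Net pay = $2,121.56 − $1,174.41 = $947.15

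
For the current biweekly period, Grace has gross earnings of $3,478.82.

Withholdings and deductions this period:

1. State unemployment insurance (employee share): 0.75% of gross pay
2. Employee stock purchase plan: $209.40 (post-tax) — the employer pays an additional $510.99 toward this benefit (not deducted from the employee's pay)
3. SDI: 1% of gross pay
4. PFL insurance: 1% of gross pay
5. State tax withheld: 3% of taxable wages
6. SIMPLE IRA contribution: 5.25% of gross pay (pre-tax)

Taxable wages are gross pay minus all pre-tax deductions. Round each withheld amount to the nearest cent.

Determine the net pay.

SIMPLE IRA contribution: $3,478.82 × 0.0525 = $182.64
Taxable wages = $3,478.82 − $182.64 = $3,296.18
State tax withheld: $3,296.18 × 0.03 = $98.89
State unemployment insurance (employee share): $3,478.82 × 0.0075 = $26.09
SDI: $3,478.82 × 0.01 = $34.79
PFL insurance: $3,478.82 × 0.01 = $34.79
Employee stock purchase plan: $209.40
(Employer's $510.99 toward employee stock purchase plan is not withheld from the employee.)
Total deductions = $182.64 + $98.89 + $26.09 + $34.79 + $34.79 + $209.40 = $586.60
Net pay = $3,478.82 − $586.60 = $2,892.22

$2,892.22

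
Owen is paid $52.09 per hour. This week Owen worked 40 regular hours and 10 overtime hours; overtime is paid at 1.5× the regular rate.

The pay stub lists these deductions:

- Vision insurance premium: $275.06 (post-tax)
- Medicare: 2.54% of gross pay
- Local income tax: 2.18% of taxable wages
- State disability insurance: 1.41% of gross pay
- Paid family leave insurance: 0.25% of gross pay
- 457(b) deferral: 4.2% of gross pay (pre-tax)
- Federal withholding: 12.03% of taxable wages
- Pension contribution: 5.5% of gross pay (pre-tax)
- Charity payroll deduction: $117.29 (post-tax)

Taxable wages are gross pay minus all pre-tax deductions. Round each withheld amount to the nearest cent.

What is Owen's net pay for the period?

$1706.75

Regular pay: 40 × $52.09 = $2083.60
Overtime pay: 10 × $52.09 × 1.5 = $781.35
Gross pay = $2083.60 + $781.35 = $2864.95
Pension contribution: $2864.95 × 0.055 = $157.57
457(b) deferral: $2864.95 × 0.042 = $120.33
Pre-tax total = $157.57 + $120.33 = $277.90
Taxable wages = $2864.95 − $277.90 = $2587.05
Local income tax: $2587.05 × 0.0218 = $56.40
Federal withholding: $2587.05 × 0.1203 = $311.22
Paid family leave insurance: $2864.95 × 0.0025 = $7.16
State disability insurance: $2864.95 × 0.0141 = $40.40
Medicare: $2864.95 × 0.0254 = $72.77
Vision insurance premium: $275.06
Charity payroll deduction: $117.29
Total deductions = $157.57 + $120.33 + $56.40 + $311.22 + $7.16 + $40.40 + $72.77 + $275.06 + $117.29 = $1158.20
Net pay = $2864.95 − $1158.20 = $1706.75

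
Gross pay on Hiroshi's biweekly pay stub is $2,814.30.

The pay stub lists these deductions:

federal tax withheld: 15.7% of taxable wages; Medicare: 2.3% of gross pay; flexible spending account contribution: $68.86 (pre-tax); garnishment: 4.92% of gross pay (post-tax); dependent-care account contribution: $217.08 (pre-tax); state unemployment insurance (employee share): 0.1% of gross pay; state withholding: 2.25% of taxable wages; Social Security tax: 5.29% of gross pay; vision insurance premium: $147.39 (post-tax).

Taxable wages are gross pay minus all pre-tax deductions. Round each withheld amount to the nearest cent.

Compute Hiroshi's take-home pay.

$1,572.25

Dependent-care account contribution: $217.08
Flexible spending account contribution: $68.86
Pre-tax total = $217.08 + $68.86 = $285.94
Taxable wages = $2,814.30 − $285.94 = $2,528.36
Federal tax withheld: $2,528.36 × 0.157 = $396.95
State withholding: $2,528.36 × 0.0225 = $56.89
State unemployment insurance (employee share): $2,814.30 × 0.001 = $2.81
Social Security tax: $2,814.30 × 0.0529 = $148.88
Medicare: $2,814.30 × 0.023 = $64.73
Vision insurance premium: $147.39
Garnishment: $2,814.30 × 0.0492 = $138.46
Total deductions = $217.08 + $68.86 + $396.95 + $56.89 + $2.81 + $148.88 + $64.73 + $147.39 + $138.46 = $1,242.05
Net pay = $2,814.30 − $1,242.05 = $1,572.25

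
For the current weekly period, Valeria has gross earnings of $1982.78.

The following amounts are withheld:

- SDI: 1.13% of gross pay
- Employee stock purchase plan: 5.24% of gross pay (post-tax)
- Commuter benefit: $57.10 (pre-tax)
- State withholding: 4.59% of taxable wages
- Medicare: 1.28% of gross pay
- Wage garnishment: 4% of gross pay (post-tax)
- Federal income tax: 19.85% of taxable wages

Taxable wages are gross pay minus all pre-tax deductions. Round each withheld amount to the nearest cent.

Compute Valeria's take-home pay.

$1224.04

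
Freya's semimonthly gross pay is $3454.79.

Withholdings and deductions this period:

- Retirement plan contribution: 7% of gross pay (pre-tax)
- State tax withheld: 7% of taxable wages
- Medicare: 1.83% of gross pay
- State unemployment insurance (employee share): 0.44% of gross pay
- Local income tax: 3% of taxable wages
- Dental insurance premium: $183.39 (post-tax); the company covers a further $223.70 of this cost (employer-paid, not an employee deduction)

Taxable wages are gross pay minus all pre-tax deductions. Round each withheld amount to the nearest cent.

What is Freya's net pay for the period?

$2629.84

Retirement plan contribution: $3454.79 × 0.07 = $241.84
Taxable wages = $3454.79 − $241.84 = $3212.95
Local income tax: $3212.95 × 0.03 = $96.39
State tax withheld: $3212.95 × 0.07 = $224.91
Medicare: $3454.79 × 0.0183 = $63.22
State unemployment insurance (employee share): $3454.79 × 0.0044 = $15.20
Dental insurance premium: $183.39
(Employer's $223.70 toward dental insurance premium is not withheld from the employee.)
Total deductions = $241.84 + $96.39 + $224.91 + $63.22 + $15.20 + $183.39 = $824.95
Net pay = $3454.79 − $824.95 = $2629.84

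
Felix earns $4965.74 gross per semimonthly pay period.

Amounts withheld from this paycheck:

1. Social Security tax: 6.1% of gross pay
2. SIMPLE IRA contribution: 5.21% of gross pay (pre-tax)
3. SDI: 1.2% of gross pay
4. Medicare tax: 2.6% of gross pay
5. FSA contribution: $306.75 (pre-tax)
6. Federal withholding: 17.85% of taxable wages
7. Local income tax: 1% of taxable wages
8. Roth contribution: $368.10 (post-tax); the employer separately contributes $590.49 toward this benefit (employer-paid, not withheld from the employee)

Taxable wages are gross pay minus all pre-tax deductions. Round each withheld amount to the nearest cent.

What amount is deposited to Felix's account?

FSA contribution: $306.75
SIMPLE IRA contribution: $4965.74 × 0.0521 = $258.72
Pre-tax total = $306.75 + $258.72 = $565.47
Taxable wages = $4965.74 − $565.47 = $4400.27
Local income tax: $4400.27 × 0.01 = $44.00
Federal withholding: $4400.27 × 0.1785 = $785.45
SDI: $4965.74 × 0.012 = $59.59
Medicare tax: $4965.74 × 0.026 = $129.11
Social Security tax: $4965.74 × 0.061 = $302.91
Roth contribution: $368.10
(Employer's $590.49 toward Roth contribution is not withheld from the employee.)
Total deductions = $306.75 + $258.72 + $44.00 + $785.45 + $59.59 + $129.11 + $302.91 + $368.10 = $2254.63
Net pay = $4965.74 − $2254.63 = $2711.11

$2711.11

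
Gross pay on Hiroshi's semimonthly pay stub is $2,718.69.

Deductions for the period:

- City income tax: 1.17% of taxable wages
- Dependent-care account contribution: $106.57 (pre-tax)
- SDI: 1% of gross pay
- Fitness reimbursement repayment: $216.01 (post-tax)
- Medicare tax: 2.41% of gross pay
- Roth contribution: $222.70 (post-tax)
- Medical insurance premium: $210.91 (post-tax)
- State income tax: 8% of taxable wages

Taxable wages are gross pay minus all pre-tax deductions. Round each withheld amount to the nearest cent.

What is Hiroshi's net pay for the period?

$1,630.26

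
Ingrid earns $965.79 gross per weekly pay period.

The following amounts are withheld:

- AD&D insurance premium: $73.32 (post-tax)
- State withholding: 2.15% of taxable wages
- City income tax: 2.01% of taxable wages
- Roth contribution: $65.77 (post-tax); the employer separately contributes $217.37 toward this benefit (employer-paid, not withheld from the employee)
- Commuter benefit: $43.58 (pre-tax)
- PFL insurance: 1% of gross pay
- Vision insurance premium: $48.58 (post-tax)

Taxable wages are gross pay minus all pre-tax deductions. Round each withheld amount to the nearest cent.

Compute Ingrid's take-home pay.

$686.51

Commuter benefit: $43.58
Taxable wages = $965.79 − $43.58 = $922.21
City income tax: $922.21 × 0.0201 = $18.54
State withholding: $922.21 × 0.0215 = $19.83
PFL insurance: $965.79 × 0.01 = $9.66
Vision insurance premium: $48.58
Roth contribution: $65.77
AD&D insurance premium: $73.32
(Employer's $217.37 toward Roth contribution is not withheld from the employee.)
Total deductions = $43.58 + $18.54 + $19.83 + $9.66 + $48.58 + $65.77 + $73.32 = $279.28
Net pay = $965.79 − $279.28 = $686.51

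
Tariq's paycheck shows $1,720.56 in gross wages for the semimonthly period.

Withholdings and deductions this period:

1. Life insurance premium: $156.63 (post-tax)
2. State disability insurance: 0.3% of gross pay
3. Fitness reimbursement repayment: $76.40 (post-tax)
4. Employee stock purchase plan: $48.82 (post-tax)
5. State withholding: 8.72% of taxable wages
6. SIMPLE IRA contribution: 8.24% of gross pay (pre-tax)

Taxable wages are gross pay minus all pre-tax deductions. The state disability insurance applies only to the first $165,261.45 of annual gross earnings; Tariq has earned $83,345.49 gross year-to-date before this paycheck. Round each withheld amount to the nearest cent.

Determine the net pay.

$1,154.11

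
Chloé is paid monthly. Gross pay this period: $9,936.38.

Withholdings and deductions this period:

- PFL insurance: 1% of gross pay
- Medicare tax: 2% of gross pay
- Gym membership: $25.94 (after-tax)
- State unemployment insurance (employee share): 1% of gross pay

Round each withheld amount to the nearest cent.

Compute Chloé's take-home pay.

State unemployment insurance (employee share): $9,936.38 × 0.01 = $99.36
Medicare tax: $9,936.38 × 0.02 = $198.73
PFL insurance: $9,936.38 × 0.01 = $99.36
Gym membership: $25.94
Total deductions = $99.36 + $198.73 + $99.36 + $25.94 = $423.39
Net pay = $9,936.38 − $423.39 = $9,512.99

$9,512.99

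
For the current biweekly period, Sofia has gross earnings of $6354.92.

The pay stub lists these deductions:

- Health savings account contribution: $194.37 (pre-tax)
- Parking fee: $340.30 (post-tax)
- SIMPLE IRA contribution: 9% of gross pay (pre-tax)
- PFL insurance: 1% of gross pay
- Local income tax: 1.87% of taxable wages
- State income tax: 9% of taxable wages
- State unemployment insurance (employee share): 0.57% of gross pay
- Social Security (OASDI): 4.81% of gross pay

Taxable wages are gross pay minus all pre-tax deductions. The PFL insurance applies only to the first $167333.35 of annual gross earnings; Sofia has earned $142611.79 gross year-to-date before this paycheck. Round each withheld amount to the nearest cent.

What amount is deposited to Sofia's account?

$4235.39

Health savings account contribution: $194.37
SIMPLE IRA contribution: $6354.92 × 0.09 = $571.94
Pre-tax total = $194.37 + $571.94 = $766.31
Taxable wages = $6354.92 − $766.31 = $5588.61
Local income tax: $5588.61 × 0.0187 = $104.51
State income tax: $5588.61 × 0.09 = $502.97
Social Security (OASDI): $6354.92 × 0.0481 = $305.67
State unemployment insurance (employee share): $6354.92 × 0.0057 = $36.22
PFL insurance: cap not yet reached, full $6354.92 is subject → $6354.92 × 0.01 = $63.55
Parking fee: $340.30
Total deductions = $194.37 + $571.94 + $104.51 + $502.97 + $305.67 + $36.22 + $63.55 + $340.30 = $2119.53
Net pay = $6354.92 − $2119.53 = $4235.39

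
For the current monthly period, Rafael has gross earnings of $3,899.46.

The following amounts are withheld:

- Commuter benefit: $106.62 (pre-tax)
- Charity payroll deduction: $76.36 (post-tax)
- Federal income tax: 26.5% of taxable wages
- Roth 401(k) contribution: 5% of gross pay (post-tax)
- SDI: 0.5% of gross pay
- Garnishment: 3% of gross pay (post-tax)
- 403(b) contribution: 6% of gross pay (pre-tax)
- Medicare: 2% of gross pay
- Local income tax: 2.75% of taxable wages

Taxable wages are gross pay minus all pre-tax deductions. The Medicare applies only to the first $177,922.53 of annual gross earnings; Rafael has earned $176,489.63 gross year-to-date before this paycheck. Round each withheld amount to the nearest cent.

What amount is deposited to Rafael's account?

$2,081.43

Commuter benefit: $106.62
403(b) contribution: $3,899.46 × 0.06 = $233.97
Pre-tax total = $106.62 + $233.97 = $340.59
Taxable wages = $3,899.46 − $340.59 = $3,558.87
Local income tax: $3,558.87 × 0.0275 = $97.87
Federal income tax: $3,558.87 × 0.265 = $943.10
Medicare: only $177,922.53 − $176,489.63 = $1,432.90 of this check is subject → $1,432.90 × 0.02 = $28.66
SDI: $3,899.46 × 0.005 = $19.50
Charity payroll deduction: $76.36
Roth 401(k) contribution: $3,899.46 × 0.05 = $194.97
Garnishment: $3,899.46 × 0.03 = $116.98
Total deductions = $106.62 + $233.97 + $97.87 + $943.10 + $28.66 + $19.50 + $76.36 + $194.97 + $116.98 = $1,818.03
Net pay = $3,899.46 − $1,818.03 = $2,081.43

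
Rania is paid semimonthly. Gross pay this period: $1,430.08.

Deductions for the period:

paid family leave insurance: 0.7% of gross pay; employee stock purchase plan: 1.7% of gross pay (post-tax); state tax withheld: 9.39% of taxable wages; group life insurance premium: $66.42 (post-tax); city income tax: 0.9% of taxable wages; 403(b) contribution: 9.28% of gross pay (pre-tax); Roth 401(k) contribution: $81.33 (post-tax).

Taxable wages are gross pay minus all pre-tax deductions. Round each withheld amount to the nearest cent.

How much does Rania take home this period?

$981.80

403(b) contribution: $1,430.08 × 0.0928 = $132.71
Taxable wages = $1,430.08 − $132.71 = $1,297.37
State tax withheld: $1,297.37 × 0.0939 = $121.82
City income tax: $1,297.37 × 0.009 = $11.68
Paid family leave insurance: $1,430.08 × 0.007 = $10.01
Roth 401(k) contribution: $81.33
Group life insurance premium: $66.42
Employee stock purchase plan: $1,430.08 × 0.017 = $24.31
Total deductions = $132.71 + $121.82 + $11.68 + $10.01 + $81.33 + $66.42 + $24.31 = $448.28
Net pay = $1,430.08 − $448.28 = $981.80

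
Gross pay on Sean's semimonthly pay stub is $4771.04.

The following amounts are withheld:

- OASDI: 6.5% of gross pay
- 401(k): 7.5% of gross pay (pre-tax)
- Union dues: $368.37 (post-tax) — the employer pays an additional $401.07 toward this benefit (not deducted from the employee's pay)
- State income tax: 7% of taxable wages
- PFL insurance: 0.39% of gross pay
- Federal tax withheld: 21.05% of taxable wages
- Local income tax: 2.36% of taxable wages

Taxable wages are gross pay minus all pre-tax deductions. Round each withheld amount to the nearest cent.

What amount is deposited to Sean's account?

401(k): $4771.04 × 0.075 = $357.83
Taxable wages = $4771.04 − $357.83 = $4413.21
Local income tax: $4413.21 × 0.0236 = $104.15
Federal tax withheld: $4413.21 × 0.2105 = $928.98
State income tax: $4413.21 × 0.07 = $308.92
PFL insurance: $4771.04 × 0.0039 = $18.61
OASDI: $4771.04 × 0.065 = $310.12
Union dues: $368.37
(Employer's $401.07 toward union dues is not withheld from the employee.)
Total deductions = $357.83 + $104.15 + $928.98 + $308.92 + $18.61 + $310.12 + $368.37 = $2396.98
Net pay = $4771.04 − $2396.98 = $2374.06

$2374.06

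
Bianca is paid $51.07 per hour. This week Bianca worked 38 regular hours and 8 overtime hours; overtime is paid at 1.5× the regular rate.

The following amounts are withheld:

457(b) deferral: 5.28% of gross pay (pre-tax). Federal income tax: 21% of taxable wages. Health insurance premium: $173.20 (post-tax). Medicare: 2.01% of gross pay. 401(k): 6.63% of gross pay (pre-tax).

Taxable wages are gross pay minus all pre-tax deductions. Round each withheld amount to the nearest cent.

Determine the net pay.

$1,552.48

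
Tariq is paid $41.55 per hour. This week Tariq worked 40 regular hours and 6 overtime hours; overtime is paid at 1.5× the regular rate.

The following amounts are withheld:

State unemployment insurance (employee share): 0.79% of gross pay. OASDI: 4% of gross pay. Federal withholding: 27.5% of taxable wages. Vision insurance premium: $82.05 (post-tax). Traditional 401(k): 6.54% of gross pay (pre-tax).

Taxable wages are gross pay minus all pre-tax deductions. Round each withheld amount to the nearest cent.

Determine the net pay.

$1,199.96

Regular pay: 40 × $41.55 = $1,662.00
Overtime pay: 6 × $41.55 × 1.5 = $373.95
Gross pay = $1,662.00 + $373.95 = $2,035.95
Traditional 401(k): $2,035.95 × 0.0654 = $133.15
Taxable wages = $2,035.95 − $133.15 = $1,902.80
Federal withholding: $1,902.80 × 0.275 = $523.27
State unemployment insurance (employee share): $2,035.95 × 0.0079 = $16.08
OASDI: $2,035.95 × 0.04 = $81.44
Vision insurance premium: $82.05
Total deductions = $133.15 + $523.27 + $16.08 + $81.44 + $82.05 = $835.99
Net pay = $2,035.95 − $835.99 = $1,199.96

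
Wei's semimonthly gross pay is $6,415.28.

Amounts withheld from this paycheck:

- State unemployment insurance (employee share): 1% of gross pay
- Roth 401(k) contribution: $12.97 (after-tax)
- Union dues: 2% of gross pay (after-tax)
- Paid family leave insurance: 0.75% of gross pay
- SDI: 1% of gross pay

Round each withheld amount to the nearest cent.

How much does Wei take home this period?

$6,097.59

Paid family leave insurance: $6,415.28 × 0.0075 = $48.11
State unemployment insurance (employee share): $6,415.28 × 0.01 = $64.15
SDI: $6,415.28 × 0.01 = $64.15
Union dues: $6,415.28 × 0.02 = $128.31
Roth 401(k) contribution: $12.97
Total deductions = $48.11 + $64.15 + $64.15 + $128.31 + $12.97 = $317.69
Net pay = $6,415.28 − $317.69 = $6,097.59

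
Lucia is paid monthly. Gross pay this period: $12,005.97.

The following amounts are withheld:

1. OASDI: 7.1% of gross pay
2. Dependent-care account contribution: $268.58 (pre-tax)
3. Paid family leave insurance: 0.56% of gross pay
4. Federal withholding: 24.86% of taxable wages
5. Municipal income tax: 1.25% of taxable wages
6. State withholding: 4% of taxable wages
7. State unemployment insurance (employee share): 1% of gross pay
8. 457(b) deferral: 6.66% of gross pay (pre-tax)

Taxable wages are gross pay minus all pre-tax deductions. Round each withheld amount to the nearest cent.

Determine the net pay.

$6,604.72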